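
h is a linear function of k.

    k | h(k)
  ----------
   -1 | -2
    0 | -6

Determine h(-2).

2

Write h(k) = ak + b; the 2 given values yield a linear system in the 2 coefficients.
Solving, h(k) = -4k - 6.
Then h(-2) = 2.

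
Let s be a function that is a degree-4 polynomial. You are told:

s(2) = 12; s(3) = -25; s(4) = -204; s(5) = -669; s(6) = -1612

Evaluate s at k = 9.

-9949

Write s(k) = ak^4 + bk³ + ck² + dk + e; the 5 given values yield a linear system in the 5 coefficients.
Solving, s(k) = -2k^4 + 4k³ + 3k² + 2k - 4.
Then s(9) = -9949.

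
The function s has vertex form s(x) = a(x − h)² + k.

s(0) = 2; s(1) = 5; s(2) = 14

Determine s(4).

50

First differences 3, 9; second difference 6 = 2a, so a = 3.
Expanding, the x-coefficient is −2ah = -6h; matching it to the data gives h = 0, and then k = 2.
So s(x) = 3(x + 0)² + 2.
s(4) = 3·4² + 2 = 50.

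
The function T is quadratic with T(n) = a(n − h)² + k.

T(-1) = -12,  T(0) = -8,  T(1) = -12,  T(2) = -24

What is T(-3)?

-44

First differences 4, -4, -12; second difference -8 = 2a, so a = -4.
Expanding, the n-coefficient is −2ah = 8h; matching it to the data gives h = 0, and then k = -8.
So T(n) = -4(n + 0)² − 8.
T(-3) = -4·(-3)² − 8 = -44.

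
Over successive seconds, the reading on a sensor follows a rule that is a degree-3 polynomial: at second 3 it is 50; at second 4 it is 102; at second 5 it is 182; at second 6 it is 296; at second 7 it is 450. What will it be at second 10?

1212

Write the value at t as s(t).
Write s(t) = at³ + bt² + ct + d; the 5 given values yield a linear system in the 4 coefficients.
Solving, s(t) = t³ + 2t² + t + 2.
Then s(10) = 1212.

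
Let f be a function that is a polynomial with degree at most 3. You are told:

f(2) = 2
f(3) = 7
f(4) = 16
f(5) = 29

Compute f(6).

First differences: 5, 9, 13. Second differences: 4, 4.
Level-2 differences are constant, so f has degree 2.
Extending the table by one column gives the next first difference 17, so f(6) = 29 + 17 = 46.

46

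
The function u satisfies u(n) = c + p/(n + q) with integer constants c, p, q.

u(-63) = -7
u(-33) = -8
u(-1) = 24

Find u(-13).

-12

(u(n) − c)(n + q) = p for each data point; the three points give a linear system in c and q, then p follows.
Solving: c = -6, q = 3, p = 60, so u(n) = -6 + 60/(n + 3).
Then u(-13) = -6 + 60/(-10) = -12.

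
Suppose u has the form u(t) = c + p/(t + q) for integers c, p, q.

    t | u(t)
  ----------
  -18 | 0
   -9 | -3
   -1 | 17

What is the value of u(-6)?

-8

(u(t) − c)(t + q) = p for each data point; the three points give a linear system in c and q, then p follows.
Solving: c = 2, q = 3, p = 30, so u(t) = 2 + 30/(t + 3).
Then u(-6) = 2 + 30/(-3) = -8.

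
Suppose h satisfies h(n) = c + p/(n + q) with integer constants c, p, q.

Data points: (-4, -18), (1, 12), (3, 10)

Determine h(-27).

5

(h(n) − c)(n + q) = p for each data point; the three points give a linear system in c and q, then p follows.
Solving: c = 6, q = 3, p = 24, so h(n) = 6 + 24/(n + 3).
Then h(-27) = 6 + 24/(-24) = 5.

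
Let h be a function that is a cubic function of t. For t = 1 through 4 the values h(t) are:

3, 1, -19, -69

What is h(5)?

Write h(t) = at³ + bt² + ct + d; the 4 given values yield a linear system in the 4 coefficients.
Solving, h(t) = -2t³ + 3t² + 3t - 1.
Then h(5) = -161.

-161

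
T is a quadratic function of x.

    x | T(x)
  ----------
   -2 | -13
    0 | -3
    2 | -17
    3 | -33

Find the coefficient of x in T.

-1

Write T(x) = ax² + bx + c; the 4 given values yield a linear system in the 3 coefficients.
Solving, T(x) = -3x² - x - 3.
The coefficient of x is -1.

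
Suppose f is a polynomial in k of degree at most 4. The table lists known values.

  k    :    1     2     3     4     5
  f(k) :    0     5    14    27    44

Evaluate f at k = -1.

First differences: 5, 9, 13, 17. Second differences: 4, 4, 4.
Level-2 differences are constant, so f has degree 2.
Fitting a degree-2 polynomial gives f(k) = 2k² - k - 1.
Then f(-1) = 2.

2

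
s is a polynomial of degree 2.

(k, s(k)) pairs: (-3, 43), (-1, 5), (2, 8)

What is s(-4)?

Write s(k) = ak² + bk + c; the 3 given values yield a linear system in the 3 coefficients.
Solving, s(k) = 4k² - 3k - 2.
Then s(-4) = 74.

74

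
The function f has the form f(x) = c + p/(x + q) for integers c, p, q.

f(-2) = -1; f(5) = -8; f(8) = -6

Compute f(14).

-5

(f(x) − c)(x + q) = p for each data point; the three points give a linear system in c and q, then p follows.
Solving: c = -4, q = -2, p = -12, so f(x) = -4 − 12/(x − 2).
Then f(14) = -4 − 12/12 = -5.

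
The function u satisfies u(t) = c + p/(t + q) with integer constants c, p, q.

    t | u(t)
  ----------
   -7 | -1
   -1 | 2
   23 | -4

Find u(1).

7

(u(t) − c)(t + q) = p for each data point; the three points give a linear system in c and q, then p follows.
Solving: c = -3, q = -3, p = -20, so u(t) = -3 − 20/(t − 3).
Then u(1) = -3 − 20/(-2) = 7.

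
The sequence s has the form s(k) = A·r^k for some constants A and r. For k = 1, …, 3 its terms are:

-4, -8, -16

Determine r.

2

Consecutive ratio: -8/(-4) = 2, and -16/(-8) = 2, so r = 2.
Then A·2^1 = -4 gives A = -2, and s(k) = -2·2^k.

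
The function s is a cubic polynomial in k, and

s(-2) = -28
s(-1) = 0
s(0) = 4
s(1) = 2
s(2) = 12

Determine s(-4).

-228

First differences: 28, 4, -2, 10. Second differences: -24, -6, 12. Third differences: 18, 18.
Level-3 differences are constant, so s has degree 3.
Fitting a degree-3 polynomial gives s(k) = 3k³ - 3k² - 2k + 4.
Then s(-4) = -228.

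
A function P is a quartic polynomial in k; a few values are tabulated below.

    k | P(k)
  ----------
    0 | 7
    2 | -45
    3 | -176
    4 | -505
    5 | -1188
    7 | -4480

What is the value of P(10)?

-18733

Write P(k) = ak^4 + bk³ + ck² + dk + e; the 6 given values yield a linear system in the 5 coefficients.
Solving, P(k) = -2k^4 + 2k³ - 7k² - 4k + 7.
Then P(10) = -18733.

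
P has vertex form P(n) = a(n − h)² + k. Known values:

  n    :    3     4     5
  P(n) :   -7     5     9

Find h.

5

First differences 12, 4; second difference -8 = 2a, so a = -4.
Expanding, the n-coefficient is −2ah = 8h; matching it to the data gives h = 5, and then k = 9.
So P(n) = -4(n − 5)² + 9.
Hence h = 5.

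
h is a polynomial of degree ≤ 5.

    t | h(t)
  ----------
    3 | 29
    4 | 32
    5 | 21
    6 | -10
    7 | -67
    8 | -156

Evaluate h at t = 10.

-454

First differences: 3, -11, -31, -57, -89. Second differences: -14, -20, -26, -32. Third differences: -6, -6, -6.
Level-3 differences are constant, so h has degree 3.
Fitting a degree-3 polynomial gives h(t) = -t³ + 5t² + 5t - 4.
Then h(10) = -454.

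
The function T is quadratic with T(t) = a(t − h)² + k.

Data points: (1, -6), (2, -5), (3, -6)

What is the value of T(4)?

-9

First differences 1, -1; second difference -2 = 2a, so a = -1.
Expanding, the t-coefficient is −2ah = 2h; matching it to the data gives h = 2, and then k = -5.
So T(t) = -1(t − 2)² − 5.
T(4) = -1·2² − 5 = -9.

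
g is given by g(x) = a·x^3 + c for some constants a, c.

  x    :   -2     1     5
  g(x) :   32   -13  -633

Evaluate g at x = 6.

-1088

From g(-2) = 32 and g(1) = -13: -8a + c = 32 and 1a + c = -13.
Subtracting: 9a = -45, so a = -5; then c = 32 − (-5)·(-8) = -8.
So g(x) = -5x³ − 8, and g(6) = -1088.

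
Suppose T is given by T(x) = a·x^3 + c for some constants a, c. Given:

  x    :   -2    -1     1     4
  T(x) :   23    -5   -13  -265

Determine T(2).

-41

From T(-2) = 23 and T(-1) = -5: -8a + c = 23 and -1a + c = -5.
Subtracting: 7a = -28, so a = -4; then c = 23 − (-4)·(-8) = -9.
So T(x) = -4x³ − 9, and T(2) = -41.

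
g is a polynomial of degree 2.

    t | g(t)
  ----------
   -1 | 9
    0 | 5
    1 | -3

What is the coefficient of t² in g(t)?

-2

Write g(t) = at² + bt + c; the 3 given values yield a linear system in the 3 coefficients.
Solving, g(t) = -2t² - 6t + 5.
The coefficient of t² is -2.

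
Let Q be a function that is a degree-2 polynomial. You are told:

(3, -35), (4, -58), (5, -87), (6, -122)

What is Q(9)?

First differences: -23, -29, -35. Second differences: -6, -6.
Level-2 differences are constant, so Q has degree 2.
Fitting a degree-2 polynomial gives Q(x) = -3x² - 2x - 2.
Then Q(9) = -263.

-263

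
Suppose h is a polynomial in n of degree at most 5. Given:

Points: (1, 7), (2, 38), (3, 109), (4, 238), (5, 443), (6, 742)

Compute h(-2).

-26

Write h(n) = an^5 + bn^4 + cn³ + dn² + en + p; the 6 given values yield a linear system in the 6 coefficients.
Solving, the top 2 coefficients vanish, and h(n) = 3n³ + 2n² + 4n - 2.
Then h(-2) = -26.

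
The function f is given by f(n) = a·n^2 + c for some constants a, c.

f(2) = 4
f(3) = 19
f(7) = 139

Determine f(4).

40

From f(2) = 4 and f(3) = 19: 4a + c = 4 and 9a + c = 19.
Subtracting: 5a = 15, so a = 3; then c = 4 − 3·4 = -8.
So f(n) = 3n² − 8, and f(4) = 40.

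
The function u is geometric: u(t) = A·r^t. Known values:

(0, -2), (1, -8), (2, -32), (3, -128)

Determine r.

Consecutive ratio: -8/(-2) = 4, and -32/(-8) = 4, so r = 4.
Then A·4^0 = -2 gives A = -2, and u(t) = -2·4^t.

4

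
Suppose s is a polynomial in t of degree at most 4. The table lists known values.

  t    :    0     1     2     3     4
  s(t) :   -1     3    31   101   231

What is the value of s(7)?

Write s(t) = at^4 + bt³ + ct² + dt + e; the 5 given values yield a linear system in the 5 coefficients.
Solving, the leading coefficient vanishes, and s(t) = 3t³ + 3t² - 2t - 1.
Then s(7) = 1161.

1161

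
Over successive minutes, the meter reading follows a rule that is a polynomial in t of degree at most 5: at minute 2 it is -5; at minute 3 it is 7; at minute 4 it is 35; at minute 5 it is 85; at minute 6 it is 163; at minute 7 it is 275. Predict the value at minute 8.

Write the value at t as h(t).
First differences: 12, 28, 50, 78, 112. Second differences: 16, 22, 28, 34. Third differences: 6, 6, 6.
Level-3 differences are constant, so h has degree 3.
Extending the table by one column gives the next first difference 152, so h(8) = 275 + 152 = 427.

427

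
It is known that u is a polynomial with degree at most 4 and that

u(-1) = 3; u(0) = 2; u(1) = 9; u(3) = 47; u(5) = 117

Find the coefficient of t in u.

3

Write u(t) = at^4 + bt³ + ct² + dt + e; the 5 given values yield a linear system in the 5 coefficients.
Solving, the top 2 coefficients vanish, and u(t) = 4t² + 3t + 2.
The coefficient of t is 3.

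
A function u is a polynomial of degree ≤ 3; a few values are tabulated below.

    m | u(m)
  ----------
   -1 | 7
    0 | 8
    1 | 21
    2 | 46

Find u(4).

Write u(m) = am³ + bm² + cm + d; the 4 given values yield a linear system in the 4 coefficients.
Solving, the leading coefficient vanishes, and u(m) = 6m² + 7m + 8.
Then u(4) = 132.

132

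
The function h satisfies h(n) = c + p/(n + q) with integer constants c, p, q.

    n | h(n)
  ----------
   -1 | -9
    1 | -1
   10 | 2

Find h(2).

0

(h(n) − c)(n + q) = p for each data point; the three points give a linear system in c and q, then p follows.
Solving: c = 3, q = 2, p = -12, so h(n) = 3 − 12/(n + 2).
Then h(2) = 3 − 12/4 = 0.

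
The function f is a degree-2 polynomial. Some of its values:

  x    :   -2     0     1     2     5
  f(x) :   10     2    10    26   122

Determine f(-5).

Write f(x) = ax² + bx + c; the 5 given values yield a linear system in the 3 coefficients.
Solving, f(x) = 4x² + 4x + 2.
Then f(-5) = 82.

82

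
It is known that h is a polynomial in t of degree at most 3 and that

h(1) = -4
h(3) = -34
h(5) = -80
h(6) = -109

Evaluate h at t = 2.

-17

Write h(t) = at³ + bt² + ct + d; the 4 given values yield a linear system in the 4 coefficients.
Solving, the leading coefficient vanishes, and h(t) = -2t² - 7t + 5.
Then h(2) = -17.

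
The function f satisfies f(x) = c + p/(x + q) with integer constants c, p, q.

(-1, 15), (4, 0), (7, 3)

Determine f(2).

-12

(f(x) − c)(x + q) = p for each data point; the three points give a linear system in c and q, then p follows.
Solving: c = 6, q = -1, p = -18, so f(x) = 6 − 18/(x − 1).
Then f(2) = 6 − 18/1 = -12.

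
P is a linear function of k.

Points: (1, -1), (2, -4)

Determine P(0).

2

Write P(k) = ak + b; the 2 given values yield a linear system in the 2 coefficients.
Solving, P(k) = -3k + 2.
Then P(0) = 2.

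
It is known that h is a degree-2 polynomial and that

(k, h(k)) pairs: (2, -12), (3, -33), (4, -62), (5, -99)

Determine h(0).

6

First differences: -21, -29, -37. Second differences: -8, -8.
Level-2 differences are constant, so h has degree 2.
Fitting a degree-2 polynomial gives h(k) = -4k² - k + 6.
Then h(0) = 6.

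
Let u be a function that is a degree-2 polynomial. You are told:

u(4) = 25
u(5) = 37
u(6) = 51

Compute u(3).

Write u(x) = ax² + bx + c; the 3 given values yield a linear system in the 3 coefficients.
Solving, u(x) = x² + 3x - 3.
Then u(3) = 15.

15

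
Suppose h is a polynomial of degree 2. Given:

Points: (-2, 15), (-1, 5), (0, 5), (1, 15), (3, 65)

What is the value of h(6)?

215

Write h(k) = ak² + bk + c; the 5 given values yield a linear system in the 3 coefficients.
Solving, h(k) = 5k² + 5k + 5.
Then h(6) = 215.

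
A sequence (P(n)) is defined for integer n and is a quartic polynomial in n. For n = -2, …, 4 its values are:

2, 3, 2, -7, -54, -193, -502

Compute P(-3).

-19

First differences: 1, -1, -9, -47, -139, -309. Second differences: -2, -8, -38, -92, -170. Third differences: -6, -30, -54, -78. Fourth differences: -24, -24, -24.
Level-4 differences are constant, so P has degree 4.
Fitting a degree-4 polynomial gives P(n) = -n^4 - 3n³ - 3n² - 2n + 2.
Then P(-3) = -19.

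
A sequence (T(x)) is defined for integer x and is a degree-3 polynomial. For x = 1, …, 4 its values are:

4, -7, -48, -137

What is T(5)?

Write T(x) = ax³ + bx² + cx + d; the 4 given values yield a linear system in the 4 coefficients.
Solving, T(x) = -3x³ + 3x² + x + 3.
Then T(5) = -292.

-292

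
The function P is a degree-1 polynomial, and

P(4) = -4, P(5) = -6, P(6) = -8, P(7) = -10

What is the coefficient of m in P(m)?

Write P(m) = am + b; the 4 given values yield a linear system in the 2 coefficients.
Solving, P(m) = -2m + 4.
The coefficient of m is -2.

-2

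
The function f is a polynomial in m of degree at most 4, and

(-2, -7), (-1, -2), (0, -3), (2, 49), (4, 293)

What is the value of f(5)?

532

Write f(m) = am^4 + bm³ + cm² + dm + e; the 5 given values yield a linear system in the 5 coefficients.
Solving, the leading coefficient vanishes, and f(m) = 3m³ + 6m² + 2m - 3.
Then f(5) = 532.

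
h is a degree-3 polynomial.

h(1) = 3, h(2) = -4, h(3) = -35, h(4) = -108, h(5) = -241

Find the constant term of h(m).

4

First differences: -7, -31, -73, -133. Second differences: -24, -42, -60. Third differences: -18, -18.
Level-3 differences are constant, so h has degree 3.
Fitting a degree-3 polynomial gives h(m) = -3m³ + 6m² - 4m + 4.
The constant term is h(0) = 4.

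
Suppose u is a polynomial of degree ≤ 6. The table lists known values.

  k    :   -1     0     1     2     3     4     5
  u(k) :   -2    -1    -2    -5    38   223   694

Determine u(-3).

First differences: 1, -1, -3, 43, 185, 471. Second differences: -2, -2, 46, 142, 286. Third differences: 0, 48, 96, 144. Fourth differences: 48, 48, 48.
Level-4 differences are constant, so u has degree 4.
Fitting a degree-4 polynomial gives u(k) = 2k^4 - 4k³ - 3k² + 4k - 1.
Then u(-3) = 230.

230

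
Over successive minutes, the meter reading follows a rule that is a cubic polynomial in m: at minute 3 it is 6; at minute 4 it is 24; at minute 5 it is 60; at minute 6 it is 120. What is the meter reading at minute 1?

0

Write the value at m as f(m).
Write f(m) = am³ + bm² + cm + d; the 4 given values yield a linear system in the 4 coefficients.
Solving, f(m) = m³ - 3m² + 2m.
Then f(1) = 0.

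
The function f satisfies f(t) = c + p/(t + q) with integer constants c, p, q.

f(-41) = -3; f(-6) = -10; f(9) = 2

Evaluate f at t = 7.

3

(f(t) − c)(t + q) = p for each data point; the three points give a linear system in c and q, then p follows.
Solving: c = -2, q = 1, p = 40, so f(t) = -2 + 40/(t + 1).
Then f(7) = -2 + 40/8 = 3.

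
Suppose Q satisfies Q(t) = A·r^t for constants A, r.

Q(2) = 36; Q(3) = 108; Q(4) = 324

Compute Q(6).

Consecutive ratio: 108/36 = 3, and 324/108 = 3, so r = 3.
Then A·3^2 = 36 gives A = 4, and Q(t) = 4·3^t.
Q(6) = 4·3^6 = 2916.

2916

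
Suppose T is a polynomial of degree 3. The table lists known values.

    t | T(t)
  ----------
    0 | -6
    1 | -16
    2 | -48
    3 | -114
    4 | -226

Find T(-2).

-4

First differences: -10, -32, -66, -112. Second differences: -22, -34, -46. Third differences: -12, -12.
Level-3 differences are constant, so T has degree 3.
Fitting a degree-3 polynomial gives T(t) = -2t³ - 5t² - 3t - 6.
Then T(-2) = -4.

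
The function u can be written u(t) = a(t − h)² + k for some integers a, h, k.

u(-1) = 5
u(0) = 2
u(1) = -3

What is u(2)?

First differences -3, -5; second difference -2 = 2a, so a = -1.
Expanding, the t-coefficient is −2ah = 2h; matching it to the data gives h = -2, and then k = 6.
So u(t) = -1(t + 2)² + 6.
u(2) = -1·4² + 6 = -10.

-10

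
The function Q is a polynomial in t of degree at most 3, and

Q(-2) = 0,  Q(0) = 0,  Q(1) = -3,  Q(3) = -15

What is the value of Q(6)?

-48

Write Q(t) = at³ + bt² + ct + d; the 4 given values yield a linear system in the 4 coefficients.
Solving, the leading coefficient vanishes, and Q(t) = -t² - 2t.
Then Q(6) = -48.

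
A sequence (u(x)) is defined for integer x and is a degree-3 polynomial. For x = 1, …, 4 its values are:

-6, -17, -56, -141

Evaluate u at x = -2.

39

Write u(x) = ax³ + bx² + cx + d; the 4 given values yield a linear system in the 4 coefficients.
Solving, u(x) = -3x³ + 4x² - 2x - 5.
Then u(-2) = 39.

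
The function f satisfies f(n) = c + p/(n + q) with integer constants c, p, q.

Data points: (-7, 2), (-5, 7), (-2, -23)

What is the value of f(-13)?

(f(n) − c)(n + q) = p for each data point; the three points give a linear system in c and q, then p follows.
Solving: c = -3, q = 3, p = -20, so f(n) = -3 − 20/(n + 3).
Then f(-13) = -3 − 20/(-10) = -1.

-1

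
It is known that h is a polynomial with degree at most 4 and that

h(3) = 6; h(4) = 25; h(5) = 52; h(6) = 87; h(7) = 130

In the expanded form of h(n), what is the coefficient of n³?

0

Write h(n) = an^4 + bn³ + cn² + dn + e; the 5 given values yield a linear system in the 5 coefficients.
Solving, the top 2 coefficients vanish, and h(n) = 4n² - 9n - 3.
The coefficient of n³ is 0.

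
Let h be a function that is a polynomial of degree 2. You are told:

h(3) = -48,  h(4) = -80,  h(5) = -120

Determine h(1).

-8

Write h(n) = an² + bn + c; the 3 given values yield a linear system in the 3 coefficients.
Solving, h(n) = -4n² - 4n.
Then h(1) = -8.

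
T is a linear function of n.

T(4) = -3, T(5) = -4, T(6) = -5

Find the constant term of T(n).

1

First differences: -1, -1.
Level-1 differences are constant, so T has degree 1.
Fitting a degree-1 polynomial gives T(n) = -n + 1.
The constant term is T(0) = 1.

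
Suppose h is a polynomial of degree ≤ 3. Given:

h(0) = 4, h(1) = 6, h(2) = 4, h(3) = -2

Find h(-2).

First differences: 2, -2, -6. Second differences: -4, -4.
Level-2 differences are constant, so h has degree 2.
Fitting a degree-2 polynomial gives h(x) = -2x² + 4x + 4.
Then h(-2) = -12.

-12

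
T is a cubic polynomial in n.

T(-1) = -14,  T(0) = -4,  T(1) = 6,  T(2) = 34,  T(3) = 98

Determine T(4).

First differences: 10, 10, 28, 64. Second differences: 0, 18, 36. Third differences: 18, 18.
Level-3 differences are constant, so T has degree 3.
Fitting a degree-3 polynomial gives T(n) = 3n³ + 7n - 4.
Then T(4) = 216.

216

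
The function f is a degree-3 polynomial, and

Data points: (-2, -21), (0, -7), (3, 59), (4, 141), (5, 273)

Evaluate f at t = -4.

Write f(t) = at³ + bt² + ct + d; the 5 given values yield a linear system in the 4 coefficients.
Solving, f(t) = 2t³ + t² + t - 7.
Then f(-4) = -123.

-123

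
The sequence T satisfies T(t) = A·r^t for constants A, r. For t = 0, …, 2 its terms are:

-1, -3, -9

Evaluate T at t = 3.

-27

Consecutive ratio: -3/(-1) = 3, and -9/(-3) = 3, so r = 3.
Then A·3^0 = -1 gives A = -1, and T(t) = -1·3^t.
T(3) = -1·3^3 = -27.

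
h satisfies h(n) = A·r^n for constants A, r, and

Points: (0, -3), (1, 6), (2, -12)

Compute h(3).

Consecutive ratio: 6/(-3) = -2, and -12/6 = -2, so r = -2.
Then A·(-2)^0 = -3 gives A = -3, and h(n) = -3·(-2)^n.
h(3) = -3·(-2)^3 = 24.

24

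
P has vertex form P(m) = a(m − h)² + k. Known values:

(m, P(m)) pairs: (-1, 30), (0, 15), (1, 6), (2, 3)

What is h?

First differences -15, -9, -3; second difference 6 = 2a, so a = 3.
Expanding, the m-coefficient is −2ah = -6h; matching it to the data gives h = 2, and then k = 3.
So P(m) = 3(m − 2)² + 3.
Hence h = 2.

2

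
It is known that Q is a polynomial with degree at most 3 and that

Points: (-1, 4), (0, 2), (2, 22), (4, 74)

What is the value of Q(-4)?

58

Write Q(n) = an³ + bn² + cn + d; the 4 given values yield a linear system in the 4 coefficients.
Solving, the leading coefficient vanishes, and Q(n) = 4n² + 2n + 2.
Then Q(-4) = 58.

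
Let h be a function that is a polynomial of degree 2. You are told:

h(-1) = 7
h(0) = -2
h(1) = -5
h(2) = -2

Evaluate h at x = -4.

First differences: -9, -3, 3. Second differences: 6, 6.
Level-2 differences are constant, so h has degree 2.
Fitting a degree-2 polynomial gives h(x) = 3x² - 6x - 2.
Then h(-4) = 70.

70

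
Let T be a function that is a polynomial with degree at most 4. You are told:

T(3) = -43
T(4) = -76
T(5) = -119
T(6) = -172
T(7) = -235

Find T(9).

-391

First differences: -33, -43, -53, -63. Second differences: -10, -10, -10.
Level-2 differences are constant, so T has degree 2.
Fitting a degree-2 polynomial gives T(n) = -5n² + 2n - 4.
Then T(9) = -391.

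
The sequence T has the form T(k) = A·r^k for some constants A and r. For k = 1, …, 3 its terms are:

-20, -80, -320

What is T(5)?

Consecutive ratio: -80/(-20) = 4, and -320/(-80) = 4, so r = 4.
Then A·4^1 = -20 gives A = -5, and T(k) = -5·4^k.
T(5) = -5·4^5 = -5120.

-5120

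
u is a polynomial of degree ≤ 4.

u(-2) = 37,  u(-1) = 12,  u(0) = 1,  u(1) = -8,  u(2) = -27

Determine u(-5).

316

Write u(n) = an^4 + bn³ + cn² + dn + e; the 5 given values yield a linear system in the 5 coefficients.
Solving, the leading coefficient vanishes, and u(n) = -2n³ + n² - 8n + 1.
Then u(-5) = 316.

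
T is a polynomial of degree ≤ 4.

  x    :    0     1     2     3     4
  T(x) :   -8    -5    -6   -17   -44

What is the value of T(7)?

First differences: 3, -1, -11, -27. Second differences: -4, -10, -16. Third differences: -6, -6.
Level-3 differences are constant, so T has degree 3.
Fitting a degree-3 polynomial gives T(x) = -x³ + x² + 3x - 8.
Then T(7) = -281.

-281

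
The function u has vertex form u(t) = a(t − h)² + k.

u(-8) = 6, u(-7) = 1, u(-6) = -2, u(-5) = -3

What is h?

First differences -5, -3, -1; second difference 2 = 2a, so a = 1.
Expanding, the t-coefficient is −2ah = -2h; matching it to the data gives h = -5, and then k = -3.
So u(t) = 1(t + 5)² − 3.
Hence h = -5.

-5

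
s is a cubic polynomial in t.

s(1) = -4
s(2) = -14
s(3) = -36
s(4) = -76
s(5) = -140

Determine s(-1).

First differences: -10, -22, -40, -64. Second differences: -12, -18, -24. Third differences: -6, -6.
Level-3 differences are constant, so s has degree 3.
Fitting a degree-3 polynomial gives s(t) = -t³ - 3t.
Then s(-1) = 4.

4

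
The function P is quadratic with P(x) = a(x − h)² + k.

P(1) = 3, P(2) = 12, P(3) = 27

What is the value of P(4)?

First differences 9, 15; second difference 6 = 2a, so a = 3.
Expanding, the x-coefficient is −2ah = -6h; matching it to the data gives h = 0, and then k = 0.
So P(x) = 3(x + 0)² + 0.
P(4) = 3·4² + 0 = 48.

48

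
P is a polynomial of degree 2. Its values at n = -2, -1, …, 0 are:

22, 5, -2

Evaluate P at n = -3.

Write P(n) = an² + bn + c; the 3 given values yield a linear system in the 3 coefficients.
Solving, P(n) = 5n² - 2n - 2.
Then P(-3) = 49.

49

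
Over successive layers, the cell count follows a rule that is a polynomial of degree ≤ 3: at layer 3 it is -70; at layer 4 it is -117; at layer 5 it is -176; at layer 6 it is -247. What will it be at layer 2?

-35

Write the value at t as Q(t).
Write Q(t) = at³ + bt² + ct + d; the 4 given values yield a linear system in the 4 coefficients.
Solving, the leading coefficient vanishes, and Q(t) = -6t² - 5t - 1.
Then Q(2) = -35.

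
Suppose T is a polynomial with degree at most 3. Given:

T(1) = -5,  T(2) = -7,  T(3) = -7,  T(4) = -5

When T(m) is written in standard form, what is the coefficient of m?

First differences: -2, 0, 2. Second differences: 2, 2.
Level-2 differences are constant, so T has degree 2.
Fitting a degree-2 polynomial gives T(m) = m² - 5m - 1.
The coefficient of m is -5.

-5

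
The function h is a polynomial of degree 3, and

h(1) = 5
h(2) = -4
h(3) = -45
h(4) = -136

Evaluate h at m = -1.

Write h(m) = am³ + bm² + cm + d; the 4 given values yield a linear system in the 4 coefficients.
Solving, h(m) = -3m³ + 2m² + 6m.
Then h(-1) = -1.

-1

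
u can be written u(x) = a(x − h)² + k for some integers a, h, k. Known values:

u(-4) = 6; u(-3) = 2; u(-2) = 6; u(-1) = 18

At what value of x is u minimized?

-3

First differences -4, 4, 12; second difference 8 = 2a, so a = 4.
Expanding, the x-coefficient is −2ah = -8h; matching it to the data gives h = -3, and then k = 2.
So u(x) = 4(x + 3)² + 2.
Hence h = -3.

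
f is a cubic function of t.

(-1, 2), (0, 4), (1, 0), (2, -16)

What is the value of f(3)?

Write f(t) = at³ + bt² + ct + d; the 4 given values yield a linear system in the 4 coefficients.
Solving, f(t) = -t³ - 3t² + 4.
Then f(3) = -50.

-50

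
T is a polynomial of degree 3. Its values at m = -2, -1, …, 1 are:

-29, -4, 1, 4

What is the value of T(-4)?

-211

Write T(m) = am³ + bm² + cm + d; the 4 given values yield a linear system in the 4 coefficients.
Solving, T(m) = 3m³ - m² + m + 1.
Then T(-4) = -211.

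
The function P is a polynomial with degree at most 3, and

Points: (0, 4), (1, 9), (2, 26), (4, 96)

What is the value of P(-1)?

11

Write P(k) = ak³ + bk² + ck + d; the 4 given values yield a linear system in the 4 coefficients.
Solving, the leading coefficient vanishes, and P(k) = 6k² - k + 4.
Then P(-1) = 11.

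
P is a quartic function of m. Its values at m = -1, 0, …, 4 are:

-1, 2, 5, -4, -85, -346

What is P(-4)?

Write P(m) = am^4 + bm³ + cm² + dm + e; the 6 given values yield a linear system in the 5 coefficients.
Solving, P(m) = -2m^4 + 2m³ + 2m² + m + 2.
Then P(-4) = -610.

-610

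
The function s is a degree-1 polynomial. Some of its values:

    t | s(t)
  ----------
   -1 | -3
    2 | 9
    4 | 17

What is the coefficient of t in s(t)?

Write s(t) = at + b; the 3 given values yield a linear system in the 2 coefficients.
Solving, s(t) = 4t + 1.
The coefficient of t is 4.

4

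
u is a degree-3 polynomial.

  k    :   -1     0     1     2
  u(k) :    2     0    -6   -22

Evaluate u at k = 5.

Write u(k) = ak³ + bk² + ck + d; the 4 given values yield a linear system in the 4 coefficients.
Solving, u(k) = -k³ - 2k² - 3k.
Then u(5) = -190.

-190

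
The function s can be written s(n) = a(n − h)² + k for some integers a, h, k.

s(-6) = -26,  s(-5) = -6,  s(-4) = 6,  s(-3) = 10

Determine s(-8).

First differences 20, 12, 4; second difference -8 = 2a, so a = -4.
Expanding, the n-coefficient is −2ah = 8h; matching it to the data gives h = -3, and then k = 10.
So s(n) = -4(n + 3)² + 10.
s(-8) = -4·(-5)² + 10 = -90.

-90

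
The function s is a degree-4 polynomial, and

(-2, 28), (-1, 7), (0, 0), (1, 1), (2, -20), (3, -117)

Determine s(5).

Write s(t) = at^4 + bt³ + ct² + dt + e; the 6 given values yield a linear system in the 5 coefficients.
Solving, s(t) = -t^4 - 3t³ + 5t².
Then s(5) = -875.

-875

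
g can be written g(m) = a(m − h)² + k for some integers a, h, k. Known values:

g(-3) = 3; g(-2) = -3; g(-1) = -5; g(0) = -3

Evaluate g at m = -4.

First differences -6, -2, 2; second difference 4 = 2a, so a = 2.
Expanding, the m-coefficient is −2ah = -4h; matching it to the data gives h = -1, and then k = -5.
So g(m) = 2(m + 1)² − 5.
g(-4) = 2·(-3)² − 5 = 13.

13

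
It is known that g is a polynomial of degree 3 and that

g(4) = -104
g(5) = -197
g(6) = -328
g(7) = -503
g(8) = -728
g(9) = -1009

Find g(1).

First differences: -93, -131, -175, -225, -281. Second differences: -38, -44, -50, -56. Third differences: -6, -6, -6.
Level-3 differences are constant, so g has degree 3.
Fitting a degree-3 polynomial gives g(t) = -t³ - 4t² + 4t + 8.
Then g(1) = 7.

7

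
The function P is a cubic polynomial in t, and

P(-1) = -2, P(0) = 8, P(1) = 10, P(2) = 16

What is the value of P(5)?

178

Write P(t) = at³ + bt² + ct + d; the 4 given values yield a linear system in the 4 coefficients.
Solving, P(t) = 2t³ - 4t² + 4t + 8.
Then P(5) = 178.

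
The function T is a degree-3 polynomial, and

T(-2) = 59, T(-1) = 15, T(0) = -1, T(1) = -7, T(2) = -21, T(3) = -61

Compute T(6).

First differences: -44, -16, -6, -14, -40. Second differences: 28, 10, -8, -26. Third differences: -18, -18, -18.
Level-3 differences are constant, so T has degree 3.
Fitting a degree-3 polynomial gives T(t) = -3t³ + 5t² - 8t - 1.
Then T(6) = -517.

-517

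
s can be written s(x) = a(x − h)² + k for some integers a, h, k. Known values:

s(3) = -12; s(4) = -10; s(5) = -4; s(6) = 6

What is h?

First differences 2, 6, 10; second difference 4 = 2a, so a = 2.
Expanding, the x-coefficient is −2ah = -4h; matching it to the data gives h = 3, and then k = -12.
So s(x) = 2(x − 3)² − 12.
Hence h = 3.

3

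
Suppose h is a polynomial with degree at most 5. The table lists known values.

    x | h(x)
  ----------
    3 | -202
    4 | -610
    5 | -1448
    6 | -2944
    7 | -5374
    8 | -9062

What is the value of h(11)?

-31634

First differences: -408, -838, -1496, -2430, -3688. Second differences: -430, -658, -934, -1258. Third differences: -228, -276, -324. Fourth differences: -48, -48.
Level-4 differences are constant, so h has degree 4.
Fitting a degree-4 polynomial gives h(x) = -2x^4 - 2x³ + 3x² - 5x + 2.
Then h(11) = -31634.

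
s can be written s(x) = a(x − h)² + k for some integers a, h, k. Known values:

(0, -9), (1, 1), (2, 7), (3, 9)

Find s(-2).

First differences 10, 6, 2; second difference -4 = 2a, so a = -2.
Expanding, the x-coefficient is −2ah = 4h; matching it to the data gives h = 3, and then k = 9.
So s(x) = -2(x − 3)² + 9.
s(-2) = -2·(-5)² + 9 = -41.

-41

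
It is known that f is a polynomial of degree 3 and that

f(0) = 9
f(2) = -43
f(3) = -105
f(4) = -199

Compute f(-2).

Write f(n) = an³ + bn² + cn + d; the 4 given values yield a linear system in the 4 coefficients.
Solving, f(n) = -n³ - 7n² - 8n + 9.
Then f(-2) = 5.

5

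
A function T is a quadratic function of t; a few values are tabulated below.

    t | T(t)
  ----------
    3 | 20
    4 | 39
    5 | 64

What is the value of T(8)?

175

Write T(t) = at² + bt + c; the 3 given values yield a linear system in the 3 coefficients.
Solving, T(t) = 3t² - 2t - 1.
Then T(8) = 175.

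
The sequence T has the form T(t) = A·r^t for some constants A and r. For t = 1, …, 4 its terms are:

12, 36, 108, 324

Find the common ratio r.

3

Consecutive ratio: 36/12 = 3, and 108/36 = 3, so r = 3.
Then A·3^1 = 12 gives A = 4, and T(t) = 4·3^t.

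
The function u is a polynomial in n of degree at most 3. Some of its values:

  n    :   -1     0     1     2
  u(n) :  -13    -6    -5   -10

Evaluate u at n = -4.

-70

First differences: 7, 1, -5. Second differences: -6, -6.
Level-2 differences are constant, so u has degree 2.
Fitting a degree-2 polynomial gives u(n) = -3n² + 4n - 6.
Then u(-4) = -70.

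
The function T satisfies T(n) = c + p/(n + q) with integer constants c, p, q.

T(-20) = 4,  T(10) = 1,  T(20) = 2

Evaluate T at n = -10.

(T(n) − c)(n + q) = p for each data point; the three points give a linear system in c and q, then p follows.
Solving: c = 3, q = 0, p = -20, so T(n) = 3 − 20/(n + 0).
Then T(-10) = 3 − 20/(-10) = 5.

5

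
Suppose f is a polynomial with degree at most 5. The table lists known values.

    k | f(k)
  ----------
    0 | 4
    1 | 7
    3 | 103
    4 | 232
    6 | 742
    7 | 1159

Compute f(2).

34

Write f(k) = ak^5 + bk^4 + ck³ + dk² + ek + p; the 6 given values yield a linear system in the 6 coefficients.
Solving, the top 2 coefficients vanish, and f(k) = 3k³ + 3k² - 3k + 4.
Then f(2) = 34.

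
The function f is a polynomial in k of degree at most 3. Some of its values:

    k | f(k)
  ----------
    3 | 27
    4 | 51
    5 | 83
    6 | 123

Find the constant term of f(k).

3

First differences: 24, 32, 40. Second differences: 8, 8.
Level-2 differences are constant, so f has degree 2.
Fitting a degree-2 polynomial gives f(k) = 4k² - 4k + 3.
The constant term is f(0) = 3.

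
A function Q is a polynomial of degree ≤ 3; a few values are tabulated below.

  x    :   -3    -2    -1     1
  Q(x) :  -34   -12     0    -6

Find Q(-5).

Write Q(x) = ax³ + bx² + cx + d; the 4 given values yield a linear system in the 4 coefficients.
Solving, the leading coefficient vanishes, and Q(x) = -5x² - 3x + 2.
Then Q(-5) = -108.

-108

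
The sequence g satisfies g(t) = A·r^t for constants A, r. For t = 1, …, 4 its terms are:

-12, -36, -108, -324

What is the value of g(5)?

-972

Consecutive ratio: -36/(-12) = 3, and -108/(-36) = 3, so r = 3.
Then A·3^1 = -12 gives A = -4, and g(t) = -4·3^t.
g(5) = -4·3^5 = -972.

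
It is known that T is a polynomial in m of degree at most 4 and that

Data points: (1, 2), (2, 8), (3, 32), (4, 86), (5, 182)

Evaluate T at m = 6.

First differences: 6, 24, 54, 96. Second differences: 18, 30, 42. Third differences: 12, 12.
Level-3 differences are constant, so T has degree 3.
Fitting a degree-3 polynomial gives T(m) = 2m³ - 3m² + m + 2.
Then T(6) = 332.

332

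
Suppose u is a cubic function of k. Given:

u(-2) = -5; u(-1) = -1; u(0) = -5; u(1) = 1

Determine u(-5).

-245

Write u(k) = ak³ + bk² + ck + d; the 4 given values yield a linear system in the 4 coefficients.
Solving, u(k) = 3k³ + 5k² - 2k - 5.
Then u(-5) = -245.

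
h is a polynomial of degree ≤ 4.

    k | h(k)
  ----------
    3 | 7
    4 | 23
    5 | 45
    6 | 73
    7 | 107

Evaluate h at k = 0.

-5

Write h(k) = ak^4 + bk³ + ck² + dk + e; the 5 given values yield a linear system in the 5 coefficients.
Solving, the top 2 coefficients vanish, and h(k) = 3k² - 5k - 5.
Then h(0) = -5.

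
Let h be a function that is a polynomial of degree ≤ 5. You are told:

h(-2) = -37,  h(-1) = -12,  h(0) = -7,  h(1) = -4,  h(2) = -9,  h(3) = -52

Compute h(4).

First differences: 25, 5, 3, -5, -43. Second differences: -20, -2, -8, -38. Third differences: 18, -6, -30. Fourth differences: -24, -24.
Level-4 differences are constant, so h has degree 4.
Fitting a degree-4 polynomial gives h(k) = -k^4 + k³ + 3k - 7.
Then h(4) = -187.

-187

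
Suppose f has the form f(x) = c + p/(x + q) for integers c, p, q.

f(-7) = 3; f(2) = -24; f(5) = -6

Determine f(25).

-1

(f(x) − c)(x + q) = p for each data point; the three points give a linear system in c and q, then p follows.
Solving: c = 0, q = -1, p = -24, so f(x) = -24/(x − 1).
Then f(25) = 0 − 24/24 = -1.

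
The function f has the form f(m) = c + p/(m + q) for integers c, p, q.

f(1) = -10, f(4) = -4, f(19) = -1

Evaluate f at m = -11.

(f(m) − c)(m + q) = p for each data point; the three points give a linear system in c and q, then p follows.
Solving: c = 0, q = 1, p = -20, so f(m) = -20/(m + 1).
Then f(-11) = 0 − 20/(-10) = 2.

2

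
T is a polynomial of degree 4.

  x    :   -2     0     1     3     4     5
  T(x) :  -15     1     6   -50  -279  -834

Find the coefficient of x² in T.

7

Write T(x) = ax^4 + bx³ + cx² + dx + e; the 6 given values yield a linear system in the 5 coefficients.
Solving, T(x) = -2x^4 + 2x³ + 7x² - 2x + 1.
The coefficient of x² is 7.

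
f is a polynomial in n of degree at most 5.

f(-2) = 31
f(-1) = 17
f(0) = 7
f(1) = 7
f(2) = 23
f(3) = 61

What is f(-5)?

First differences: -14, -10, 0, 16, 38. Second differences: 4, 10, 16, 22. Third differences: 6, 6, 6.
Level-3 differences are constant, so f has degree 3.
Fitting a degree-3 polynomial gives f(n) = n³ + 5n² - 6n + 7.
Then f(-5) = 37.

37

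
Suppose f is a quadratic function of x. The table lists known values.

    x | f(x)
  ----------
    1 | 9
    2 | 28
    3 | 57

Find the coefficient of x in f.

Write f(x) = ax² + bx + c; the 3 given values yield a linear system in the 3 coefficients.
Solving, f(x) = 5x² + 4x.
The coefficient of x is 4.

4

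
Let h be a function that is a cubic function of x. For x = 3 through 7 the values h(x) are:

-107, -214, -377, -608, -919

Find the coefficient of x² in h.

Write h(x) = ax³ + bx² + cx + d; the 5 given values yield a linear system in the 4 coefficients.
Solving, h(x) = -2x³ - 4x² - 5x - 2.
The coefficient of x² is -4.

-4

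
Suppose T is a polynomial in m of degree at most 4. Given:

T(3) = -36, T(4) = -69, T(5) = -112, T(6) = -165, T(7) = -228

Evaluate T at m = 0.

3

Write T(m) = am^4 + bm³ + cm² + dm + e; the 5 given values yield a linear system in the 5 coefficients.
Solving, the top 2 coefficients vanish, and T(m) = -5m² + 2m + 3.
Then T(0) = 3.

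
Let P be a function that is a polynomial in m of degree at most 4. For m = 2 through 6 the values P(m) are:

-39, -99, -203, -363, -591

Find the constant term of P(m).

Write P(m) = am^4 + bm³ + cm² + dm + e; the 5 given values yield a linear system in the 5 coefficients.
Solving, the leading coefficient vanishes, and P(m) = -2m³ - 4m² - 2m - 3.
The constant term is P(0) = -3.

-3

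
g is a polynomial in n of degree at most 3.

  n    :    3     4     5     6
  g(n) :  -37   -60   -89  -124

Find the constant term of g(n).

-4

Write g(n) = an³ + bn² + cn + d; the 4 given values yield a linear system in the 4 coefficients.
Solving, the leading coefficient vanishes, and g(n) = -3n² - 2n - 4.
The constant term is g(0) = -4.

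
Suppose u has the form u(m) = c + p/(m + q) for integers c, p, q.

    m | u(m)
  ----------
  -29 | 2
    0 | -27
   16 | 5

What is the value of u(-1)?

-12

(u(m) − c)(m + q) = p for each data point; the three points give a linear system in c and q, then p follows.
Solving: c = 3, q = -1, p = 30, so u(m) = 3 + 30/(m − 1).
Then u(-1) = 3 + 30/(-2) = -12.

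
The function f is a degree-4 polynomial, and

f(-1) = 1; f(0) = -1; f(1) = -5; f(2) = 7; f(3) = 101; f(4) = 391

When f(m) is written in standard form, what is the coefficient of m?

First differences: -2, -4, 12, 94, 290. Second differences: -2, 16, 82, 196. Third differences: 18, 66, 114. Fourth differences: 48, 48.
Level-4 differences are constant, so f has degree 4.
Fitting a degree-4 polynomial gives f(m) = 2m^4 - m³ - 3m² - 2m - 1.
The coefficient of m is -2.

-2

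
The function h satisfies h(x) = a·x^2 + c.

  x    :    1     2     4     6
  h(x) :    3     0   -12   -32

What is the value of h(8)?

-60

From h(1) = 3 and h(2) = 0: 1a + c = 3 and 4a + c = 0.
Subtracting: 3a = -3, so a = -1; then c = 3 − (-1)·1 = 4.
So h(x) = -1x² + 4, and h(8) = -60.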